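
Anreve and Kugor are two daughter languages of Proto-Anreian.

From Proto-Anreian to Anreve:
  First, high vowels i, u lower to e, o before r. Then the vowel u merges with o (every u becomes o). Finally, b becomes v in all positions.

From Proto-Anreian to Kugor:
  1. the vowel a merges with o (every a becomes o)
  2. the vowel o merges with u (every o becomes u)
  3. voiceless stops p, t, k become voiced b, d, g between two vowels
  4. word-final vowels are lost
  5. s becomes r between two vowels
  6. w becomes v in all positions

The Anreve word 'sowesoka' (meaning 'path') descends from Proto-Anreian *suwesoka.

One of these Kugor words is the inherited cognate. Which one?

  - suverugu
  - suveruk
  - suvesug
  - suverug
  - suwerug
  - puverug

Kugor: *suwesoka
  suwesoka → suwesoko   [vowel merger]
  suwesoko → suwesuku   [vowel merger]
  suwesuku → suwesugu   [intervocalic voicing]
  suwesugu → suwesug   [apocope]
  suwesug → suwerug   [rhotacism]
  suwerug → suverug   [unconditioned shift]
  giving Kugor suverug.
The other candidates each miss or misapply at least one Kugor change.

suverug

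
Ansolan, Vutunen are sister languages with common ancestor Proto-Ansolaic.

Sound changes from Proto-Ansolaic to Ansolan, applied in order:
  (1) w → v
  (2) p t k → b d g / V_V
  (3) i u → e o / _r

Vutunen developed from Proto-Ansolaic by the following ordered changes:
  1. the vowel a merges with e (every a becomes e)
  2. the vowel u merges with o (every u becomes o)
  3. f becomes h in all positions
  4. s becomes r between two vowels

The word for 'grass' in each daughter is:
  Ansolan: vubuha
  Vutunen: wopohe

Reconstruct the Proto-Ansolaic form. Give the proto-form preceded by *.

*wupuha

Position 6: Ansolan has a, Vutunen has e. Ansolan preserves a here (none of its changes turn any other segment into a), so the proto-segment is *a.
Position 3: Ansolan has b, Vutunen has p. Vutunen preserves p here (none of its changes turn any other segment into p), so the proto-segment is *p.
Position 4: Ansolan has u, Vutunen has o. Ansolan preserves u here (none of its changes turn any other segment into u), so the proto-segment is *u.
Continuing position by position gives *wupuha; check it forward:
Ansolan: *wupuha
  wupuha → vupuha   [unconditioned shift]
  vupuha → vubuha   [intervocalic voicing]
  vubuha (rule 3 does not apply)
  giving Ansolan vubuha.
Vutunen: *wupuha
  wupuha → wupuhe   [vowel merger]
  wupuhe → wopohe   [vowel merger]
  wopohe (rule 3 does not apply)
  wopohe (rule 4 does not apply)
  giving Vutunen wopohe.
Only *wupuha yields all of Ansolan vubuha, Vutunen wopohe.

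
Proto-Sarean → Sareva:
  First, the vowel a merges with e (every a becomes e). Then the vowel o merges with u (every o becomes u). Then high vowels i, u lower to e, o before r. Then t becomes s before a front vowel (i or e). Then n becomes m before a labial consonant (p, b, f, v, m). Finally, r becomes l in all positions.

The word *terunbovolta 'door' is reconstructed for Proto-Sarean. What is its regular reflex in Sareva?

Sareva: *terunbovolta
  terunbovolta → terunbovolte   [vowel merger]
  terunbovolte → terunbuvulte   [vowel merger]
  terunbuvulte (rule 3 does not apply)
  terunbuvulte → serunbuvulse   [palatalisation]
  serunbuvulse → serumbuvulse   [nasal place assimilation]
  serumbuvulse → selumbuvulse   [unconditioned shift]
  giving Sareva selumbuvulse.

selumbuvulse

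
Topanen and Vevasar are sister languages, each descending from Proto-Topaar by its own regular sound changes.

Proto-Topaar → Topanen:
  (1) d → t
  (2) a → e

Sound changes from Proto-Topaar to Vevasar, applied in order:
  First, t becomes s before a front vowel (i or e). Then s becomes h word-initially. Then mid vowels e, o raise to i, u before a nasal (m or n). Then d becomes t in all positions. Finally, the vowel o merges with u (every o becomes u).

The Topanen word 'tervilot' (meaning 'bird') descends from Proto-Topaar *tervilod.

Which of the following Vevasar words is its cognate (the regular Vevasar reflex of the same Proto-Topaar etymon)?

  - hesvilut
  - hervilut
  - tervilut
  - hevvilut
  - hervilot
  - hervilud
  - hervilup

Vevasar: start from *tervilod.
  rule 1 (palatalisation): tervilod → servilod
  rule 2 (debuccalisation): servilod → hervilod
  rule 3: no change — hervilod
  rule 4 (unconditioned shift): hervilod → hervilot
  rule 5 (vowel merger): hervilot → hervilut
  ⇒ Vevasar hervilut

hervilut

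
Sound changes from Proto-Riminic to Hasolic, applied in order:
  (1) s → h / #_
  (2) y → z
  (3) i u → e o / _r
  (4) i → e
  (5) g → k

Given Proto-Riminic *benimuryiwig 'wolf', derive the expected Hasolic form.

benemorzewek

Hasolic: *benimuryiwig > benimurziwig > benimorziwig > benemorzeweg > benemorzewek  (by unconditioned shift, pre-rhotic lowering, vowel merger, unconditioned shift)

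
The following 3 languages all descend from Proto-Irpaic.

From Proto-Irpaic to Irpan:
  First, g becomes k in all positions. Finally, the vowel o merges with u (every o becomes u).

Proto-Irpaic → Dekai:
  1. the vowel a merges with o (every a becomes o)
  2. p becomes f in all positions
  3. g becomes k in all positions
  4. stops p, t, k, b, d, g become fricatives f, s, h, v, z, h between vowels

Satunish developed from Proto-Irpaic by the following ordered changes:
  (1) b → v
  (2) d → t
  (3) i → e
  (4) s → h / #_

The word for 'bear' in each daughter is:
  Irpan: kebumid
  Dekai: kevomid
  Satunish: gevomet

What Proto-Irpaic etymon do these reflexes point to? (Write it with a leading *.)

Position 3: Irpan has b, Dekai has v, Satunish has v. Irpan preserves b here (none of its changes turn any other segment into b), so the proto-segment is *b.
Position 7: Irpan has d, Dekai has d, Satunish has t. Irpan preserves d here (none of its changes turn any other segment into d), so the proto-segment is *d.
This points to *gebomid. Verify forward in each daughter:
Irpan: start from *gebomid.
  rule 1 (unconditioned shift): gebomid → kebomid
  rule 2 (vowel merger): kebomid → kebumid
  ⇒ Irpan kebumid
Dekai: start from *gebomid.
  rule 1: no change — gebomid
  rule 2: no change — gebomid
  rule 3 (unconditioned shift): gebomid → kebomid
  rule 4 (intervocalic lenition): kebomid → kevomid
  ⇒ Dekai kevomid
Satunish: *gebomid > gevomid > gevomit > gevomet  (by unconditioned shift, unconditioned shift, vowel merger)
Only *gebomid yields all of Irpan kebumid, Dekai kevomid, Satunish gevomet.

*gebomid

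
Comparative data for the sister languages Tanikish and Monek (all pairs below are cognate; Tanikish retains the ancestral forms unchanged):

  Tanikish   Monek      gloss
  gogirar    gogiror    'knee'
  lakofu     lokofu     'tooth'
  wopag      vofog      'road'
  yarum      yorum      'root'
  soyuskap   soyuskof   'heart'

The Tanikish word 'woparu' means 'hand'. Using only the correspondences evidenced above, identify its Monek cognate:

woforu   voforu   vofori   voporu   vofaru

voforu

wopag ~ vofog — Tanikish w corresponds to Monek v word-initially before a back vowel.
wopag ~ vofog — Tanikish p corresponds to Monek f between vowels (before a back vowel).
gogirar ~ gogiror, yarum ~ yorum — Tanikish a corresponds to Monek o after a consonant, before r.
Applying these to Tanikish 'woparu':
  woparu → voparu   (w→v word-initially before a back vowel)
  voparu → vofaru   (p→f between vowels (before a back vowel))
  vofaru → voforu   (a→o after a consonant, before r)
So the Monek cognate is 'voforu'.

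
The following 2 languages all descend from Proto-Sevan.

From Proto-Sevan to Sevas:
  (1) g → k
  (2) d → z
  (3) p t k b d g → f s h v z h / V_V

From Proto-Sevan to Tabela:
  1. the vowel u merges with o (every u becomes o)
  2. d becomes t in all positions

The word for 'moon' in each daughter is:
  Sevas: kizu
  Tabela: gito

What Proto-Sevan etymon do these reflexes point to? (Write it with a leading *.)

*gidu

Position 4: Sevas has u, Tabela has o. Sevas preserves u here (none of its changes turn any other segment into u), so the proto-segment is *u.
Position 1: Sevas has k, Tabela has g. Tabela preserves g here (none of its changes turn any other segment into g), so the proto-segment is *g.
Position 3: Sevas has z, Tabela has t. Taking the neighbouring segments as reconstructed: Sevas z could go back to *d or *z; Tabela t could go back to *t or *d — the one source consistent with every daughter is *d.
Continuing position by position gives *gidu; check it forward:
Sevas: *gidu > kidu > kizu  (by unconditioned shift, unconditioned shift)
Tabela: start from *gidu.
  rule 1 (vowel merger): gidu → gido
  rule 2 (unconditioned shift): gido → gito
  ⇒ Tabela gito
Only *gidu yields all of Sevas kizu, Tabela gito.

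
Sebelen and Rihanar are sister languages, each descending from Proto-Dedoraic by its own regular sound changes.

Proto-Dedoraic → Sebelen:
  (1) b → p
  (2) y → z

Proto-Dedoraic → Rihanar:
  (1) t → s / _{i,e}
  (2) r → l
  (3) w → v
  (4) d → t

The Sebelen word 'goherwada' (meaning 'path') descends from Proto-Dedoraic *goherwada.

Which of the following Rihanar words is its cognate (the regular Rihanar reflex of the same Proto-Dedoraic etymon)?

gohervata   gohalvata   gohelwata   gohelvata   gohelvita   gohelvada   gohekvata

Rihanar: start from *goherwada.
  rule 1: no change — goherwada
  rule 2 (unconditioned shift): goherwada → gohelwada
  rule 3 (unconditioned shift): gohelwada → gohelvada
  rule 4 (unconditioned shift): gohelvada → gohelvata
  ⇒ Rihanar gohelvata
The other candidates each miss or misapply at least one Rihanar change.

gohelvata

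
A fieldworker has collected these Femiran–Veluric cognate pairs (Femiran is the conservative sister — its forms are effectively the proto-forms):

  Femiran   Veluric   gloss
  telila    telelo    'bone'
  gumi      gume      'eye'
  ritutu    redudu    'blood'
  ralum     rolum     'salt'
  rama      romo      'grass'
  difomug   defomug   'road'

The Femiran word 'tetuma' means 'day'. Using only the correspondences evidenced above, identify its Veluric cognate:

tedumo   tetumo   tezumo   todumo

ritutu ~ redudu — Femiran t corresponds to Veluric d between vowels (before a back vowel).
telila ~ telelo, rama ~ romo — Femiran a corresponds to Veluric o word-finally.
Applying these to Femiran 'tetuma':
  tetuma → teduma   (t→d between vowels (before a back vowel))
  teduma → tedumo   (a→o word-finally)
So the Veluric cognate is 'tedumo'.

tedumo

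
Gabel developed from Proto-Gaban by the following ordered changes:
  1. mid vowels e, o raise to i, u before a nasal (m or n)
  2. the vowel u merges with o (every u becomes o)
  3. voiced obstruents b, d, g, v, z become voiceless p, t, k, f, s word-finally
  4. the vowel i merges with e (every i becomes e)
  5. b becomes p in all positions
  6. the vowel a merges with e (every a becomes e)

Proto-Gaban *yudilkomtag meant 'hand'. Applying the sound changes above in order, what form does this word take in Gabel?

yodelkomtek

Gabel: *yudilkomtag > yudilkumtag > yodilkomtag > yodilkomtak > yodelkomtak > yodelkomtek  (by pre-nasal raising, vowel merger, final devoicing, vowel merger, vowel merger)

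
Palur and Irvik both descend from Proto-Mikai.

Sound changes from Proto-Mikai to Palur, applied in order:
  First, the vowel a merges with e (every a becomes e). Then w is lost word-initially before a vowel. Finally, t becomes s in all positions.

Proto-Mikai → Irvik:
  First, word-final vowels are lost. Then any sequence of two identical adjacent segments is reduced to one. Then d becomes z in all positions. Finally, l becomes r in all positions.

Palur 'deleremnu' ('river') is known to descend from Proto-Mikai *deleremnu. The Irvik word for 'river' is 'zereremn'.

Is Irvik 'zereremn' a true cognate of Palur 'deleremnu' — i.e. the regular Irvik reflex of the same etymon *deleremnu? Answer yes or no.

yes

Derive the expected Irvik reflex of *deleremnu:
Irvik: *deleremnu
  deleremnu → deleremn   [apocope]
  deleremn (rule 2 does not apply)
  deleremn → zeleremn   [unconditioned shift]
  zeleremn → zereremn   [unconditioned shift]
  giving Irvik zereremn.
Irvik 'zereremn' matches the regular reflex exactly, so the pair is cognate.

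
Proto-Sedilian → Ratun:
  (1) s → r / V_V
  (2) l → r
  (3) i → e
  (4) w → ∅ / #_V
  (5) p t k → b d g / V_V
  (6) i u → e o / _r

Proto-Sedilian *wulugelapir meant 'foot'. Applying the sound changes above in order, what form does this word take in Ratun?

orugeraber

Ratun: start from *wulugelapir.
  rule 1: no change — wulugelapir
  rule 2 (unconditioned shift): wulugelapir → wurugerapir
  rule 3 (vowel merger): wurugerapir → wurugeraper
  rule 4 (glide loss): wurugeraper → urugeraper
  rule 5 (intervocalic voicing): urugeraper → urugeraber
  rule 6 (pre-rhotic lowering): urugeraber → orugeraber
  ⇒ Ratun orugeraber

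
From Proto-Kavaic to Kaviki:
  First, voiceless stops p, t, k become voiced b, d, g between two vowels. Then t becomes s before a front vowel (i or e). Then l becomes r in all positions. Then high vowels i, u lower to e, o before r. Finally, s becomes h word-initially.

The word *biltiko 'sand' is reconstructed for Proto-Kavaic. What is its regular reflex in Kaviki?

bersigo

Kaviki: *biltiko > biltigo > bilsigo > birsigo > bersigo  (by intervocalic voicing, palatalisation, unconditioned shift, pre-rhotic lowering)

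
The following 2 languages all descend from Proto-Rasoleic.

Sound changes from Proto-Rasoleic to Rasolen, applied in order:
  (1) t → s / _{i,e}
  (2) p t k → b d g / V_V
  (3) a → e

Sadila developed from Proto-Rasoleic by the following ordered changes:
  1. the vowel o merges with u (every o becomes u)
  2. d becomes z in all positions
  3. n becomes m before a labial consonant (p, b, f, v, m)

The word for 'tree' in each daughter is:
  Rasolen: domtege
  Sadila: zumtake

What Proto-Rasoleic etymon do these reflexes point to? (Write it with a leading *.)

*domtake

Position 1: Rasolen has d, Sadila has z. Taking the neighbouring segments as reconstructed: Rasolen d can only go back to *d; Sadila z could go back to *d or *z — the one source consistent with every daughter is *d.
Position 2: Rasolen has o, Sadila has u. Rasolen preserves o here (none of its changes turn any other segment into o), so the proto-segment is *o.
Position 5: Rasolen has e, Sadila has a. Sadila preserves a here (none of its changes turn any other segment into a), so the proto-segment is *a.
This points to *domtake. Verify forward in each daughter:
Rasolen: start from *domtake.
  rule 1: no change — domtake
  rule 2 (intervocalic voicing): domtake → domtage
  rule 3 (vowel merger): domtage → domtege
  ⇒ Rasolen domtege
Sadila: *domtake > dumtake > zumtake  (by vowel merger, unconditioned shift)
Only *domtake yields all of Rasolen domtege, Sadila zumtake.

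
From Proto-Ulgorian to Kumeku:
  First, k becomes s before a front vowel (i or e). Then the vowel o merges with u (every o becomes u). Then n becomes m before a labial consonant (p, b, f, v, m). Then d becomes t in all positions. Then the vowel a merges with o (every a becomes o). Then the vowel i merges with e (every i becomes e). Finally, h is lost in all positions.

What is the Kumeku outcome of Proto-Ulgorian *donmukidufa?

Kumeku: start from *donmukidufa.
  rule 1 (palatalisation): donmukidufa → donmusidufa
  rule 2 (vowel merger): donmusidufa → dunmusidufa
  rule 3 (nasal place assimilation): dunmusidufa → dummusidufa
  rule 4 (unconditioned shift): dummusidufa → tummusitufa
  rule 5 (vowel merger): tummusitufa → tummusitufo
  rule 6 (vowel merger): tummusitufo → tummusetufo
  rule 7: no change — tummusetufo
  ⇒ Kumeku tummusetufo

tummusetufo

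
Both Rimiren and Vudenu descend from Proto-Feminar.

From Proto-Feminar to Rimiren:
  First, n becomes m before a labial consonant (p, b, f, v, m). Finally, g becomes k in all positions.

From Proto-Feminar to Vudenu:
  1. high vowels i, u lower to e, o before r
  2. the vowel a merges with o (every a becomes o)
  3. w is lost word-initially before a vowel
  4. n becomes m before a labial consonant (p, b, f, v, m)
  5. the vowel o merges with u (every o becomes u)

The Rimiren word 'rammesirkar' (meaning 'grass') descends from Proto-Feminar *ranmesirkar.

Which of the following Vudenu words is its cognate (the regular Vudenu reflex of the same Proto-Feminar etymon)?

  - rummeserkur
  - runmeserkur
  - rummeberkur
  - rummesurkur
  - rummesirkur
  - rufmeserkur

rummeserkur

Vudenu: *ranmesirkar > ranmeserkar > ronmeserkor > rommeserkor > rummeserkur  (by pre-rhotic lowering, vowel merger, nasal place assimilation, vowel merger)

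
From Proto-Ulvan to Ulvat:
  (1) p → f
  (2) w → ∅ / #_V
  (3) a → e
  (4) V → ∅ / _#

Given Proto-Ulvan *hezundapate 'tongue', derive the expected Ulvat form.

Ulvat: *hezundapate > hezundafate > hezundefete > hezundefet  (by unconditioned shift, vowel merger, apocope)

hezundefet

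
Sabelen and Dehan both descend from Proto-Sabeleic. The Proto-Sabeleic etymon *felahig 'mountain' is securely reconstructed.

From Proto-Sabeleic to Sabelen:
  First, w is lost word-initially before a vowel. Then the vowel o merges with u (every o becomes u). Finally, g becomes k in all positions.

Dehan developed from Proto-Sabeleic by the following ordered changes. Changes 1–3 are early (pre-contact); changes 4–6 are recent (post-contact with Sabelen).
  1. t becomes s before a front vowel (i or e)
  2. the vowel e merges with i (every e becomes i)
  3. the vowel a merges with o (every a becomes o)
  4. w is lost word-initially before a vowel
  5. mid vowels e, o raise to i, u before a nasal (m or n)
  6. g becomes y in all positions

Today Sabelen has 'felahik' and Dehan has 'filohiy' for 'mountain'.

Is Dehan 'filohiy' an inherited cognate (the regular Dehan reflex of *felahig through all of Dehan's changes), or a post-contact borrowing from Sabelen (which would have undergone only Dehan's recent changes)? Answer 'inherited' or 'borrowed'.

If inherited, *felahig would pass through all of Dehan's changes:
Dehan: *felahig > filahig > filohig > filohiy  (by vowel merger, vowel merger, unconditioned shift)
If borrowed from Sabelen 'felahik' after the early changes, it would undergo only the recent ones:
  rule 4 (glide loss): no change (felahik)
  rule 5 (pre-nasal raising): no change (felahik)
  rule 6 (unconditioned shift): no change (felahik)
  ⇒ as a loan: felahik
Dehan 'filohiy' matches the inherited outcome exactly, so it is an inherited cognate, not a loan.

inherited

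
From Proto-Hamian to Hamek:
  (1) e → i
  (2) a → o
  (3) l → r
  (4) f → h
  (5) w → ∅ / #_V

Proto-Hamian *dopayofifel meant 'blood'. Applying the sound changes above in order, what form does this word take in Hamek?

Hamek: *dopayofifel > dopayofifil > dopoyofifil > dopoyofifir > dopoyohihir  (by vowel merger, vowel merger, unconditioned shift, unconditioned shift)

dopoyohihir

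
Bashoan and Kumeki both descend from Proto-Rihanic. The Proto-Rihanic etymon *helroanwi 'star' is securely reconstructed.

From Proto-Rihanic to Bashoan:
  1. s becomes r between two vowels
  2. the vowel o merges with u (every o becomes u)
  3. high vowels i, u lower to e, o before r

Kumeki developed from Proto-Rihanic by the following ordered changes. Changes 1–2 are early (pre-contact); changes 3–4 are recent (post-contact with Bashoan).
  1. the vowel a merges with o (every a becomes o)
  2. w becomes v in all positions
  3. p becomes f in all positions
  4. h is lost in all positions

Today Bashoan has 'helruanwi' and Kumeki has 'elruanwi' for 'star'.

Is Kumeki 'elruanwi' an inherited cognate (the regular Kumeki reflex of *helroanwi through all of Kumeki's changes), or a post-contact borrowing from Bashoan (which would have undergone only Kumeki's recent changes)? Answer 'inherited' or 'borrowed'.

If inherited, *helroanwi would pass through all of Kumeki's changes:
Kumeki: start from *helroanwi.
  rule 1 (vowel merger): helroanwi → helroonwi
  rule 2 (unconditioned shift): helroonwi → helroonvi
  rule 3: no change — helroonvi
  rule 4 (h-loss): helroonvi → elroonvi
  ⇒ Kumeki elroonvi
If borrowed from Bashoan 'helruanwi' after the early changes, it would undergo only the recent ones:
  rule 3 (unconditioned shift): no change (helruanwi)
  rule 4 (h-loss): helruanwi → elruanwi
  ⇒ as a loan: elruanwi
Kumeki 'elruanwi' matches the loan outcome 'elruanwi', not the inherited 'elroonvi' — it skipped the early Kumeki changes, so it was borrowed from Bashoan.

borrowed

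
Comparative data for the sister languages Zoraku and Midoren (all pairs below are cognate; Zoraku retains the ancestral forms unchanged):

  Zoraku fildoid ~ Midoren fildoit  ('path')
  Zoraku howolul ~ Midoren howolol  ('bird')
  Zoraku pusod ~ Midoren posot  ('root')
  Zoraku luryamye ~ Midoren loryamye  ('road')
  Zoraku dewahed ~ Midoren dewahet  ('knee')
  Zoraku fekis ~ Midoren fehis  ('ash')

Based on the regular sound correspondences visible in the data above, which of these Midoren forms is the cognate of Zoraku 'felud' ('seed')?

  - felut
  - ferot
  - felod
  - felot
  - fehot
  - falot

felot

howolul ~ howolol, pusod ~ posot — Zoraku u corresponds to Midoren o after a consonant, before a consonant other than r, m, n, p, b, f, v.
fildoid ~ fildoit, pusod ~ posot — Zoraku d corresponds to Midoren t word-finally.
Applying these to Zoraku 'felud':
  felud → felod   (u→o after a consonant, before a consonant other than r, m, n, p, b, f, v)
  felod → felot   (d→t word-finally)
So the Midoren cognate is 'felot'.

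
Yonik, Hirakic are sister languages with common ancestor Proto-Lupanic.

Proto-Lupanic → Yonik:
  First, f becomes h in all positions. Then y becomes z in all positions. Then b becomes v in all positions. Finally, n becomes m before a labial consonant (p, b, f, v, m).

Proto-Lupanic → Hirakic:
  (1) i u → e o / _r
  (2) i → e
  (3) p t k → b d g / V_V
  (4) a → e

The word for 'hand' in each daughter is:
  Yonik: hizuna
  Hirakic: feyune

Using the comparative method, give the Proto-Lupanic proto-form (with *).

*fiyuna

Position 1: Yonik has h, Hirakic has f. Hirakic preserves f here (none of its changes turn any other segment into f), so the proto-segment is *f.
Position 3: Yonik has z, Hirakic has y. Hirakic preserves y here (none of its changes turn any other segment into y), so the proto-segment is *y.
Continuing position by position gives *fiyuna; check it forward:
Yonik: *fiyuna > hiyuna > hizuna  (by unconditioned shift, unconditioned shift)
Hirakic: start from *fiyuna.
  rule 1: no change — fiyuna
  rule 2 (vowel merger): fiyuna → feyuna
  rule 3: no change — feyuna
  rule 4 (vowel merger): feyuna → feyune
  ⇒ Hirakic feyune
No other proto-form is consistent with every reflex, so the reconstruction is *fiyuna.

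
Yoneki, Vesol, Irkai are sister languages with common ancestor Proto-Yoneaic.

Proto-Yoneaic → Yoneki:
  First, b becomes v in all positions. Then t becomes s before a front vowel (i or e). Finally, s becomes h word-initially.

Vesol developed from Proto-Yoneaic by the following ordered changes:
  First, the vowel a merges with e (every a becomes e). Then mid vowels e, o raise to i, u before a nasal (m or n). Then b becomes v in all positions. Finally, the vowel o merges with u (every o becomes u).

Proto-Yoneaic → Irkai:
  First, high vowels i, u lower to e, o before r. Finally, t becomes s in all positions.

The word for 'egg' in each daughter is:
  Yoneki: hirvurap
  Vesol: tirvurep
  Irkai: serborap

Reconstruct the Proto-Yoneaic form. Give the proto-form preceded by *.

Position 5: Yoneki has u, Vesol has u, Irkai has o. Yoneki preserves u here (none of its changes turn any other segment into u), so the proto-segment is *u.
Position 4: Yoneki has v, Vesol has v, Irkai has b. Irkai preserves b here (none of its changes turn any other segment into b), so the proto-segment is *b.
Position 7: Yoneki has a, Vesol has e, Irkai has a. Yoneki preserves a here (none of its changes turn any other segment into a), so the proto-segment is *a.
Continuing position by position gives *tirburap; check it forward:
Yoneki: *tirburap > tirvurap > sirvurap > hirvurap  (by unconditioned shift, palatalisation, debuccalisation)
Vesol: *tirburap > tirburep > tirvurep  (by vowel merger, unconditioned shift)
Irkai: *tirburap > terborap > serborap  (by pre-rhotic lowering, unconditioned shift)
Only *tirburap yields all of Yoneki hirvurap, Vesol tirvurep, Irkai serborap.

*tirburap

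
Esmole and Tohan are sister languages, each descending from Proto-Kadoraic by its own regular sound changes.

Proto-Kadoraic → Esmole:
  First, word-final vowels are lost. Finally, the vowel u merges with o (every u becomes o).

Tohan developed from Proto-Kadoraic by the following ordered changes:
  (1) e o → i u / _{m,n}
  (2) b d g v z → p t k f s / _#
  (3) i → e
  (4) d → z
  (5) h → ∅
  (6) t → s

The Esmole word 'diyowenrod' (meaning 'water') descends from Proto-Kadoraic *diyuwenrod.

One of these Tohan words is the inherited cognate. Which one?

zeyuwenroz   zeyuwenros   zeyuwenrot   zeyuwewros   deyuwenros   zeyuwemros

Tohan: *diyuwenrod
  diyuwenrod → diyuwinrod   [pre-nasal raising]
  diyuwinrod → diyuwinrot   [final devoicing]
  diyuwinrot → deyuwenrot   [vowel merger]
  deyuwenrot → zeyuwenrot   [unconditioned shift]
  zeyuwenrot (rule 5 does not apply)
  zeyuwenrot → zeyuwenros   [unconditioned shift]
  giving Tohan zeyuwenros.
Among the options, 'zeyuwenros' alone shows every Tohan change applied in order.

zeyuwenros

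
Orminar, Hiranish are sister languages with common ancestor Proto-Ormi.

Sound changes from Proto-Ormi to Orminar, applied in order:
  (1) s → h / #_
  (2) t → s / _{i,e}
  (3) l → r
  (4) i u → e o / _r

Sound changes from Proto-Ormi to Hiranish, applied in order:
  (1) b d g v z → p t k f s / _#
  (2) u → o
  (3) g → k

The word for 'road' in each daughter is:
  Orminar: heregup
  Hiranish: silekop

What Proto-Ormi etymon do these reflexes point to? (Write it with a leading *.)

*silegup

Position 5: Orminar has g, Hiranish has k. Orminar preserves g here (none of its changes turn any other segment into g), so the proto-segment is *g.
Position 3: Orminar has r, Hiranish has l. Hiranish preserves l here (none of its changes turn any other segment into l), so the proto-segment is *l.
Continuing position by position gives *silegup; check it forward:
Orminar: *silegup > hilegup > hiregup > heregup  (by debuccalisation, unconditioned shift, pre-rhotic lowering)
Hiranish: *silegup > silegop > silekop  (by vowel merger, unconditioned shift)
Only *silegup yields all of Orminar heregup, Hiranish silekop.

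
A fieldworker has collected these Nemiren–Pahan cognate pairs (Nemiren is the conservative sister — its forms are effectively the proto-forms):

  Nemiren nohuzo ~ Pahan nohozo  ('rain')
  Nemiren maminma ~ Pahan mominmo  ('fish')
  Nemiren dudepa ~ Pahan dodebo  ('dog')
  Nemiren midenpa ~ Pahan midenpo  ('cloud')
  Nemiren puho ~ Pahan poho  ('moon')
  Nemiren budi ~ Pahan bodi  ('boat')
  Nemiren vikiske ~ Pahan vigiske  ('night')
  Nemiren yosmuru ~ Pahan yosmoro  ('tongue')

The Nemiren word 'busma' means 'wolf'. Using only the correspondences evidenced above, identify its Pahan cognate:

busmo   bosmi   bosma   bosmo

nohuzo ~ nohozo, dudepa ~ dodebo — Nemiren u corresponds to Pahan o after a consonant, before a consonant other than r, m, n, p, b, f, v.
maminma ~ mominmo, dudepa ~ dodebo — Nemiren a corresponds to Pahan o word-finally.
Applying these to Nemiren 'busma':
  busma → bosma   (u→o after a consonant, before a consonant other than r, m, n, p, b, f, v)
  bosma → bosmo   (a→o word-finally)
So the Pahan cognate is 'bosmo'.

bosmo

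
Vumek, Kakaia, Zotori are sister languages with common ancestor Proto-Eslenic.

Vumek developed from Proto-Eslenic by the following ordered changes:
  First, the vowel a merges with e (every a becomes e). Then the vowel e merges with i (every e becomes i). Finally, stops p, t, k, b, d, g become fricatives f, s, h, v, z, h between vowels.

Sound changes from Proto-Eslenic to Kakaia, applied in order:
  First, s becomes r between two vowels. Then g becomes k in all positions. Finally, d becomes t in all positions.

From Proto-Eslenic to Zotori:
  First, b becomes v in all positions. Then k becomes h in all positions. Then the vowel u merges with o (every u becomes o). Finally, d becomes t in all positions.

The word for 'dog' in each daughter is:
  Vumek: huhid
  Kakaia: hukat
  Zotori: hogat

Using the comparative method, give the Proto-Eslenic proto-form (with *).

Position 4: Vumek has i, Kakaia has a, Zotori has a. Kakaia preserves a here (none of its changes turn any other segment into a), so the proto-segment is *a.
Position 3: Vumek has h, Kakaia has k, Zotori has g. Zotori preserves g here (none of its changes turn any other segment into g), so the proto-segment is *g.
Position 2: Vumek has u, Kakaia has u, Zotori has o. Vumek preserves u here (none of its changes turn any other segment into u), so the proto-segment is *u.
Continuing position by position gives *hugad; check it forward:
Vumek: start from *hugad.
  rule 1 (vowel merger): hugad → huged
  rule 2 (vowel merger): huged → hugid
  rule 3 (intervocalic lenition): hugid → huhid
  ⇒ Vumek huhid
Kakaia: *hugad > hukad > hukat  (by unconditioned shift, unconditioned shift)
Zotori: *hugad > hogad > hogat  (by vowel merger, unconditioned shift)
*hugad is the unique common source.

*hugad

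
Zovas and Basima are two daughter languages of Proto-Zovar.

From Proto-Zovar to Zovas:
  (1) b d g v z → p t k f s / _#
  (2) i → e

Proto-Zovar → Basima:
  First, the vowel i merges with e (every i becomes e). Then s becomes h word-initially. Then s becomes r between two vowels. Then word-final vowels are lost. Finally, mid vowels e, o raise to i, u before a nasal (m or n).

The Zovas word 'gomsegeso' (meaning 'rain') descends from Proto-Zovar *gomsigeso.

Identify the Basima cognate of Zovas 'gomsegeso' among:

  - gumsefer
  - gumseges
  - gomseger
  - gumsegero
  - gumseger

Basima: start from *gomsigeso.
  rule 1 (vowel merger): gomsigeso → gomsegeso
  rule 2: no change — gomsegeso
  rule 3 (rhotacism): gomsegeso → gomsegero
  rule 4 (apocope): gomsegero → gomseger
  rule 5 (pre-nasal raising): gomseger → gumseger
  ⇒ Basima gumseger
Only 'gumseger' matches the regular Basima development of *gomsigeso.

gumseger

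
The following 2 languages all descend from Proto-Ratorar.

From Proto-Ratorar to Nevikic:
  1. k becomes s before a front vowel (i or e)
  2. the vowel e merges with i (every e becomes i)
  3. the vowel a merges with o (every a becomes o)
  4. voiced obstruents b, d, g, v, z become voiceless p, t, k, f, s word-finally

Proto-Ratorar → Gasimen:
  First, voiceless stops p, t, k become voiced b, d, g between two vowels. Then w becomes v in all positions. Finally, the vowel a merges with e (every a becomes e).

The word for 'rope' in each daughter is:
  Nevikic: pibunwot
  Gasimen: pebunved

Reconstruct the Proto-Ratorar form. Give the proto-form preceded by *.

*pebunwad

Position 6: Nevikic has w, Gasimen has v. Nevikic preserves w here (none of its changes turn any other segment into w), so the proto-segment is *w.
Position 7: Nevikic has o, Gasimen has e. Taking the neighbouring segments as reconstructed: Nevikic o could go back to *a or *o; Gasimen e could go back to *a or *e — the one source consistent with every daughter is *a.
This points to *pebunwad. Verify forward in each daughter:
Nevikic: *pebunwad
  pebunwad (rule 1 does not apply)
  pebunwad → pibunwad   [vowel merger]
  pibunwad → pibunwod   [vowel merger]
  pibunwod → pibunwot   [final devoicing]
  giving Nevikic pibunwot.
Gasimen: start from *pebunwad.
  rule 1: no change — pebunwad
  rule 2 (unconditioned shift): pebunwad → pebunvad
  rule 3 (vowel merger): pebunvad → pebunved
  ⇒ Gasimen pebunved
Only *pebunwad yields all of Nevikic pibunwot, Gasimen pebunved.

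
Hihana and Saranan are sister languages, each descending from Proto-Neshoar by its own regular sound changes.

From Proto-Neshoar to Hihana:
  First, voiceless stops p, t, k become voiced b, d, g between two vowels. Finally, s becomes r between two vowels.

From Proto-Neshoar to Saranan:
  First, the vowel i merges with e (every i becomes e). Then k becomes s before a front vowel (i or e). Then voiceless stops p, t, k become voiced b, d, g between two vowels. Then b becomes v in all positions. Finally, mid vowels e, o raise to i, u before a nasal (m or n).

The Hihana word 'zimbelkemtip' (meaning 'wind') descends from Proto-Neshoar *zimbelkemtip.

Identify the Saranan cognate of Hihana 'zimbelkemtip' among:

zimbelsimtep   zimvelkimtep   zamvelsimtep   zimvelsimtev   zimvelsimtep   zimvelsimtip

zimvelsimtep

Saranan: *zimbelkemtip
  zimbelkemtip → zembelkemtep   [vowel merger]
  zembelkemtep → zembelsemtep   [palatalisation]
  zembelsemtep (rule 3 does not apply)
  zembelsemtep → zemvelsemtep   [unconditioned shift]
  zemvelsemtep → zimvelsimtep   [pre-nasal raising]
  giving Saranan zimvelsimtep.
The other candidates each miss or misapply at least one Saranan change.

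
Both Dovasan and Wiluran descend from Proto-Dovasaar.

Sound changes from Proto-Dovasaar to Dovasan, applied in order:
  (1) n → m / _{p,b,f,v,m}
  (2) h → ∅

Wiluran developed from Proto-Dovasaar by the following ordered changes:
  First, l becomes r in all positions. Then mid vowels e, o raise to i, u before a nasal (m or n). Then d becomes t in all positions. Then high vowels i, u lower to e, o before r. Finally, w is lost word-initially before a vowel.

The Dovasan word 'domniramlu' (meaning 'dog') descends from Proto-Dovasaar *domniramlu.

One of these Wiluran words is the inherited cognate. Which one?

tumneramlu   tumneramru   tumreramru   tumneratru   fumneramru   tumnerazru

tumneramru

Wiluran: *domniramlu
  domniramlu → domniramru   [unconditioned shift]
  domniramru → dumniramru   [pre-nasal raising]
  dumniramru → tumniramru   [unconditioned shift]
  tumniramru → tumneramru   [pre-rhotic lowering]
  tumneramru (rule 5 does not apply)
  giving Wiluran tumneramru.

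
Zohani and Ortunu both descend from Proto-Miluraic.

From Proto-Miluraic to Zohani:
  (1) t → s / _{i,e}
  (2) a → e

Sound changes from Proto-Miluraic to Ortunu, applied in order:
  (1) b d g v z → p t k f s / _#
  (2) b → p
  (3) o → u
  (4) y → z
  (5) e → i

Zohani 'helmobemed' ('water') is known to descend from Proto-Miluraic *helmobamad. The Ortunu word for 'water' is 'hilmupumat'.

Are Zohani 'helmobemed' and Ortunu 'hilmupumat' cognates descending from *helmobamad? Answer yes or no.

Derive the expected Ortunu reflex of *helmobamad:
Ortunu: *helmobamad
  helmobamad → helmobamat   [final devoicing]
  helmobamat → helmopamat   [unconditioned shift]
  helmopamat → helmupamat   [vowel merger]
  helmupamat (rule 4 does not apply)
  helmupamat → hilmupamat   [vowel merger]
  giving Ortunu hilmupamat.
The regular Ortunu reflex would be 'hilmupamat', but the attested form is 'hilmupumat'. The correspondence is irregular, so they are not cognates (the Ortunu form has a different source).

no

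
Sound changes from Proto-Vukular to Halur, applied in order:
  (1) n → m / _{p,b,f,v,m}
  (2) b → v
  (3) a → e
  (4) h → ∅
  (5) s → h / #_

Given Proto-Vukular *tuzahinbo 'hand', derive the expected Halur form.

Halur: *tuzahinbo
  tuzahinbo → tuzahimbo   [nasal place assimilation]
  tuzahimbo → tuzahimvo   [unconditioned shift]
  tuzahimvo → tuzehimvo   [vowel merger]
  tuzehimvo → tuzeimvo   [h-loss]
  tuzeimvo (rule 5 does not apply)
  giving Halur tuzeimvo.

tuzeimvo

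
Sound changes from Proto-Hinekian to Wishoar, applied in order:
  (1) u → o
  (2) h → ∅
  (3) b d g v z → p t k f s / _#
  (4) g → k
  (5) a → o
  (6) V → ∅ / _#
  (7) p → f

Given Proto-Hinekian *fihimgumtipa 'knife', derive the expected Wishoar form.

fiimkomtif

Wishoar: *fihimgumtipa > fihimgomtipa > fiimgomtipa > fiimkomtipa > fiimkomtipo > fiimkomtip > fiimkomtif  (by vowel merger, h-loss, unconditioned shift, vowel merger, apocope, unconditioned shift)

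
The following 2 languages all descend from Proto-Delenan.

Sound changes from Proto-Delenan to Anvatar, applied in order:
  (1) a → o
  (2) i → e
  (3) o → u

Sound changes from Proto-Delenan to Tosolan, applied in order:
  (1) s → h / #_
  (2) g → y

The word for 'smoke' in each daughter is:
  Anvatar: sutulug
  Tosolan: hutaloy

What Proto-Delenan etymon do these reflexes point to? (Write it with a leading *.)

Position 1: Anvatar has s, Tosolan has h. Anvatar preserves s here (none of its changes turn any other segment into s), so the proto-segment is *s.
Position 6: Anvatar has u, Tosolan has o. Tosolan preserves o here (none of its changes turn any other segment into o), so the proto-segment is *o.
Continuing position by position gives *sutalog; check it forward:
Anvatar: *sutalog
  sutalog → sutolog   [vowel merger]
  sutolog (rule 2 does not apply)
  sutolog → sutulug   [vowel merger]
  giving Anvatar sutulug.
Tosolan: *sutalog > hutalog > hutaloy  (by debuccalisation, unconditioned shift)
*sutalog is the unique common source.

*sutalog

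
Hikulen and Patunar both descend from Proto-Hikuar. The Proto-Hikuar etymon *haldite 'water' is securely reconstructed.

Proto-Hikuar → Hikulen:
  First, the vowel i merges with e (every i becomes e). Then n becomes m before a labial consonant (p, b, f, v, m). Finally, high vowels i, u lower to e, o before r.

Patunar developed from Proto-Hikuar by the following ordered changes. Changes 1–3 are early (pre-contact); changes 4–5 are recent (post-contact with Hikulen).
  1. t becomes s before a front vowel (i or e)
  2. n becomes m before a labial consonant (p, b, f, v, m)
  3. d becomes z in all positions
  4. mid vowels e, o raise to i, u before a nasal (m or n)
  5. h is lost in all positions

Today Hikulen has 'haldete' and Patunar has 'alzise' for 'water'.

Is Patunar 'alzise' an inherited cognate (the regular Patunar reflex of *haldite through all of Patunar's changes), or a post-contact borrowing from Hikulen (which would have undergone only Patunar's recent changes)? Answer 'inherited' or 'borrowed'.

If inherited, *haldite would pass through all of Patunar's changes:
Patunar: start from *haldite.
  rule 1 (palatalisation): haldite → haldise
  rule 2: no change — haldise
  rule 3 (unconditioned shift): haldise → halzise
  rule 4: no change — halzise
  rule 5 (h-loss): halzise → alzise
  ⇒ Patunar alzise
If borrowed from Hikulen 'haldete' after the early changes, it would undergo only the recent ones:
  rule 4 (pre-nasal raising): no change (haldete)
  rule 5 (h-loss): haldete → aldete
  ⇒ as a loan: aldete
Patunar 'alzise' matches the inherited outcome exactly, so it is an inherited cognate, not a loan.

inherited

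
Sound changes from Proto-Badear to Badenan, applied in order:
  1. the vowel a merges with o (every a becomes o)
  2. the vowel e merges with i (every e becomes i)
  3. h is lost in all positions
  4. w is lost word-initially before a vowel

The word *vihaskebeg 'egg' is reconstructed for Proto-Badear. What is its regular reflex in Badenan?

vioskibig

Badenan: *vihaskebeg
  vihaskebeg → vihoskebeg   [vowel merger]
  vihoskebeg → vihoskibig   [vowel merger]
  vihoskibig → vioskibig   [h-loss]
  vioskibig (rule 4 does not apply)
  giving Badenan vioskibig.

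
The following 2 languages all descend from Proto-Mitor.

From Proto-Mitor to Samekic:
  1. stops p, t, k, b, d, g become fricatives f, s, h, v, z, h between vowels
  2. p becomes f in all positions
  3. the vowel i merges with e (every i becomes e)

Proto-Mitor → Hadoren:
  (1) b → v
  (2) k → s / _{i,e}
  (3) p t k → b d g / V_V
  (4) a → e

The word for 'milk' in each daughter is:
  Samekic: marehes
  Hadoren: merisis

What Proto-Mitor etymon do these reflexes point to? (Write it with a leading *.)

Position 2: Samekic has a, Hadoren has e. Samekic preserves a here (none of its changes turn any other segment into a), so the proto-segment is *a.
Position 6: Samekic has e, Hadoren has i. Hadoren preserves i here (none of its changes turn any other segment into i), so the proto-segment is *i.
This points to *marikis. Verify forward in each daughter:
Samekic: *marikis
  marikis → marihis   [intervocalic lenition]
  marihis (rule 2 does not apply)
  marihis → marehes   [vowel merger]
  giving Samekic marehes.
Hadoren: *marikis > marisis > merisis  (by palatalisation, vowel merger)
No other proto-form is consistent with every reflex, so the reconstruction is *marikis.

*marikis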